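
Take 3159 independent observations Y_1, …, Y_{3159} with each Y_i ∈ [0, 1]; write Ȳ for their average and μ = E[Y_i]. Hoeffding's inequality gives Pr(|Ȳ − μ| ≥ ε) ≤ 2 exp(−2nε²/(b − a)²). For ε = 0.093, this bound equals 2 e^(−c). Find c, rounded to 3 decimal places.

c = 2nε²/(b − a)² = 2·3159·0.093² / 1² = 54.6444.

54.644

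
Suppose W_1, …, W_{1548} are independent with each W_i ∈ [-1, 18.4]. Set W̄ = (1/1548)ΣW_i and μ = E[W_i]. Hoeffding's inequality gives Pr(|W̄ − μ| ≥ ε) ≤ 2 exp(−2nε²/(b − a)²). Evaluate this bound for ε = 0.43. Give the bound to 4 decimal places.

0.4370

Exponent: 2nε²/(b − a)² = 2·1548·0.43² / 19.4² = 1.52102.
Bound = 2·exp(−1.52102) = 0.43698.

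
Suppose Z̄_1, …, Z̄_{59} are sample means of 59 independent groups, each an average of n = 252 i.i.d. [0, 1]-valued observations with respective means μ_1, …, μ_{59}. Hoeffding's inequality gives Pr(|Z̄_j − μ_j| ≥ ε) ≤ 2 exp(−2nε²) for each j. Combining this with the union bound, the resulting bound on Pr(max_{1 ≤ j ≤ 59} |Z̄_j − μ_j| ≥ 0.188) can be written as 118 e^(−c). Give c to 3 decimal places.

17.813

Union bound over the 59 events: Pr(max_{1 ≤ j ≤ 59} |Z̄_j − μ_j| ≥ 0.188) ≤ 59·2·exp(−2nε²) = 118 exp(−2·252·0.188²).
So c = 2·252·0.188² = 17.8134.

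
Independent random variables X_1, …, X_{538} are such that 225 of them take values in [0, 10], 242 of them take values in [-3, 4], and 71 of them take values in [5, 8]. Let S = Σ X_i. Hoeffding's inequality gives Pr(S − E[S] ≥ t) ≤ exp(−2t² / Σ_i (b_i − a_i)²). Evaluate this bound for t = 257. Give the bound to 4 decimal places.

Σ(b_i − a_i)² = 225·10² + 242·7² + 71·3² = 34997.
Exponent = 2·257² / 34997 = 3.77455.
Bound = exp(−3.77455) = 0.02295.

0.0229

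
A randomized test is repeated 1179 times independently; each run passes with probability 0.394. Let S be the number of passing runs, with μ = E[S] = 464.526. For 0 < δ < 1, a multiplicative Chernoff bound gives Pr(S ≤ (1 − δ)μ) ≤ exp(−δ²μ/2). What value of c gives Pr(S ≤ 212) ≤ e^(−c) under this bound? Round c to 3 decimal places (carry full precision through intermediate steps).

68.639

Write 212 = (1 − δ)μ, so δ = 1 − 212/464.526 = 0.5436208…
Then the exponent is δ²μ/2 = (μ − 212)²/(2μ) = 68.639194.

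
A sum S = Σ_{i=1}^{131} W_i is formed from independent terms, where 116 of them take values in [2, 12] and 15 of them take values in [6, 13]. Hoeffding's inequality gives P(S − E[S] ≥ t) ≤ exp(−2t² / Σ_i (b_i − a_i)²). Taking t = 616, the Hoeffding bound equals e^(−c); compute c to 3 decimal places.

61.525

Σ(b_i − a_i)² = 116·10² + 15·7² = 12335.
c = 2t² / 12335 = 2·616² / 12335 = 61.5251.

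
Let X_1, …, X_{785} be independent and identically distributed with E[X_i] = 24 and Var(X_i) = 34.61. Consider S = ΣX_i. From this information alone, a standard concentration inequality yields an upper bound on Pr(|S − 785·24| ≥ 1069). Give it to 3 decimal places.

With mean and variance of each term known, Chebyshev's inequality bounds the deviation of the sum (or sample mean).
Var(S) = n·Var(X_i) = 785·34.61 = 27168.85.
Chebyshev: Pr(|S − 785·24| ≥ 1069) ≤ Var(S)/1069² = 27168.85/1142761 = 0.0238.

0.024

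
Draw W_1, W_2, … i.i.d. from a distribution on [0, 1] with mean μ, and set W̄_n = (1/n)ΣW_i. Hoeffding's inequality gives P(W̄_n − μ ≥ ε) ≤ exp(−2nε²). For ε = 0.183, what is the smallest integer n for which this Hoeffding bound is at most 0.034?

Require exp(−2nε²) ≤ 0.034, i.e. 2nε² ≥ ln(1/0.034) = 3.381395.
So n ≥ 3.381395 / (2·0.183²) = 50.485.
The smallest integer n is 51.

51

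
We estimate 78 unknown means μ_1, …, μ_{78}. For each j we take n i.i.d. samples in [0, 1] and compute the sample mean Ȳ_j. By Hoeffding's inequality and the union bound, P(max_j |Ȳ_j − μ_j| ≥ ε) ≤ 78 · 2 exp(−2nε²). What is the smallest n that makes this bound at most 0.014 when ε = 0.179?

146

Need 2·78·exp(−2nε²) ≤ 0.014, i.e. exp(−2nε²) ≤ 0.014/156.
So 2nε² ≥ ln(156/0.014) = 9.318554.
Hence n ≥ 9.318554/(2·0.179²) = 145.416.
The smallest integer n is 146.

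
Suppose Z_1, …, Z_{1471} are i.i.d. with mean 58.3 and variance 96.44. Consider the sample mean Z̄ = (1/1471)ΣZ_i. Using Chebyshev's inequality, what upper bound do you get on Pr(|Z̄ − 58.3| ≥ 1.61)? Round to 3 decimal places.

0.025

Var(Z̄) = Var(Z_i)/n = 96.44/1471 = 0.065561.
Chebyshev: Pr(|Z̄ − 58.3| ≥ 1.61) ≤ Var(Z̄)/(1.61)² = 96.44/(1471·1.61²) = 0.0253.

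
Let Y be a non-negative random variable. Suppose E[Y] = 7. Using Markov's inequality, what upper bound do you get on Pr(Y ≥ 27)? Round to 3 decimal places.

0.259

Markov's inequality: for a non-negative random variable, Pr(Y ≥ a) ≤ E[Y]/a.
Here E[Y] = 7 and a = 27, so the bound is 7/27 = 0.2593.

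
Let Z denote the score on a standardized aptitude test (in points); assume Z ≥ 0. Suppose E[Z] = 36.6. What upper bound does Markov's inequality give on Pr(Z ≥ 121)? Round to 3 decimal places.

0.302

Markov's inequality: for a non-negative random variable, Pr(Z ≥ a) ≤ E[Z]/a.
Here E[Z] = 36.6 and a = 121, so the bound is 36.6/121 = 0.3025.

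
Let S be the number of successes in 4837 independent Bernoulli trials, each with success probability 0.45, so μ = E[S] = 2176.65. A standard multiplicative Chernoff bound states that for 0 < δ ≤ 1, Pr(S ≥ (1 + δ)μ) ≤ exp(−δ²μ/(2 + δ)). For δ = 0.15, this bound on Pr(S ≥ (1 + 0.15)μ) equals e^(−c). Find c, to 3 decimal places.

c = δ²μ/(2 + δ) = 0.15²·2176.65/(2 + 0.15) = 22.7789.

22.779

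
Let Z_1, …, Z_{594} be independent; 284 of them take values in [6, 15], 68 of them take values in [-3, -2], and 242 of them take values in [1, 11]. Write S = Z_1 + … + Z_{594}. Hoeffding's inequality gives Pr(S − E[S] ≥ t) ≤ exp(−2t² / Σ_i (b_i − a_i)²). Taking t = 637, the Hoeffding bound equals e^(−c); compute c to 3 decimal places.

17.167

Σ(b_i − a_i)² = 284·9² + 68·1² + 242·10² = 47272.
c = 2t² / 47272 = 2·637² / 47272 = 17.1674.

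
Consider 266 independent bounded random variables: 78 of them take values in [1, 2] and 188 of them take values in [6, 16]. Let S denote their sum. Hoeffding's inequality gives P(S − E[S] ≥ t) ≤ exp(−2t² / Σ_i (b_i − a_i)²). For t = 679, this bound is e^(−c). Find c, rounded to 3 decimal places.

Σ(b_i − a_i)² = 78·1² + 188·10² = 18878.
c = 2t² / 18878 = 2·679² / 18878 = 48.8443.

48.844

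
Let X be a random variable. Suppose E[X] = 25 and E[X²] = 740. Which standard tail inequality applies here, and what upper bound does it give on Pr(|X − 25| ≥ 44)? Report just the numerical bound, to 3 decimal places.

The first two moments determine the variance, so Chebyshev's inequality is the sharpest standard bound available.
Var(X) = E[X²] − (E[X])² = 740 − 625 = 115.
Chebyshev's inequality: Pr(|X − μ| ≥ t) ≤ Var(X)/t² = 115/1936 = 0.0594.

0.059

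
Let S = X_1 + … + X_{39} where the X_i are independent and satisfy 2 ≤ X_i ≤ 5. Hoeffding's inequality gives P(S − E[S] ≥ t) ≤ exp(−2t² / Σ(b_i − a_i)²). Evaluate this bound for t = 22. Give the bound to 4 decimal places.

Σ(b_i − a_i)² = 39·(3)² = 351.
Exponent = 2·22²/351 = 2.7578.
Bound = exp(−2.7578) = 0.06343.

0.0634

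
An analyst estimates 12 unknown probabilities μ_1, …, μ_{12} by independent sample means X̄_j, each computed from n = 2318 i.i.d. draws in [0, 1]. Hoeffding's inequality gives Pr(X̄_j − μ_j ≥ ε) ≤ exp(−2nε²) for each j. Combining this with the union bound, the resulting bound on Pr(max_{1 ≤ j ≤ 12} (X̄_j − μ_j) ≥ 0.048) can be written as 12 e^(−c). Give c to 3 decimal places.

10.681

Union bound over the 12 events: Pr(max_{1 ≤ j ≤ 12} (X̄_j − μ_j) ≥ 0.048) ≤ 12·exp(−2nε²) = 12 exp(−2·2318·0.048²).
So c = 2·2318·0.048² = 10.6813.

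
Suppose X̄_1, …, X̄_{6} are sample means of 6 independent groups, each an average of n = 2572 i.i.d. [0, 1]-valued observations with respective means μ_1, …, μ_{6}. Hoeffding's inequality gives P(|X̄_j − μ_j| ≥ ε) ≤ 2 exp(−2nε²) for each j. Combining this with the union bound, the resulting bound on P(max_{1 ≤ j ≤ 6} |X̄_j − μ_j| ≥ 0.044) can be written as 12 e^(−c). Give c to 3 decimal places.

Union bound over the 6 events: P(max_{1 ≤ j ≤ 6} |X̄_j − μ_j| ≥ 0.044) ≤ 6·2·exp(−2nε²) = 12 exp(−2·2572·0.044²).
So c = 2·2572·0.044² = 9.9588.

9.959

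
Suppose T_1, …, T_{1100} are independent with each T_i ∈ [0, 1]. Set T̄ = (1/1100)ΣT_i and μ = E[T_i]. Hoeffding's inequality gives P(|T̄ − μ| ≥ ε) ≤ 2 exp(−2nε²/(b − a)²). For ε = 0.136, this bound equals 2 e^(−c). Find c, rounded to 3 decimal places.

c = 2nε²/(b − a)² = 2·1100·0.136² / 1² = 40.6912.

40.691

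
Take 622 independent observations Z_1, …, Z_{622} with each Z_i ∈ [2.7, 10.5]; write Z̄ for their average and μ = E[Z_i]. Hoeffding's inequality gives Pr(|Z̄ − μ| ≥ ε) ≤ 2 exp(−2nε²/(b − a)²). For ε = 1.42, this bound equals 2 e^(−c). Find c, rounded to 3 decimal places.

41.229

c = 2nε²/(b − a)² = 2·622·1.42² / 7.8² = 41.2295.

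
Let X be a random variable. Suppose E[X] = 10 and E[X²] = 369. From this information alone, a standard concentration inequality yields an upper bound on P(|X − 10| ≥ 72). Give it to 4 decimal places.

The first two moments determine the variance, so Chebyshev's inequality is the sharpest standard bound available.
Var(X) = E[X²] − (E[X])² = 369 − 100 = 269.
Chebyshev's inequality: P(|X − μ| ≥ t) ≤ Var(X)/t² = 269/5184 = 0.0519.

0.0519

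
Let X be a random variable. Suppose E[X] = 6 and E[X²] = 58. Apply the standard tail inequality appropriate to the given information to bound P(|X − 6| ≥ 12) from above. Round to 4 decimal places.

0.1528

The first two moments determine the variance, so Chebyshev's inequality is the sharpest standard bound available.
Var(X) = E[X²] − (E[X])² = 58 − 36 = 22.
Chebyshev's inequality: P(|X − μ| ≥ t) ≤ Var(X)/t² = 22/144 = 0.1528.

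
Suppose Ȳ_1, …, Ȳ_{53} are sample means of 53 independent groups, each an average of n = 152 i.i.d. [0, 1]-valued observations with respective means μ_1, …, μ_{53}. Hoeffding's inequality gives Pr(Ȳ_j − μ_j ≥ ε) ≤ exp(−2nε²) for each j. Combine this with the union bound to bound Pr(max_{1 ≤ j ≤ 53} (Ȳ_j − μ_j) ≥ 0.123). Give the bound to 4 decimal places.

0.5332

Per-experiment Hoeffding bound: exp(−2·152·0.123²) = exp(−4.59922) = 0.01006.
Union bound over 53 events: 53·0.01006 = 0.53317.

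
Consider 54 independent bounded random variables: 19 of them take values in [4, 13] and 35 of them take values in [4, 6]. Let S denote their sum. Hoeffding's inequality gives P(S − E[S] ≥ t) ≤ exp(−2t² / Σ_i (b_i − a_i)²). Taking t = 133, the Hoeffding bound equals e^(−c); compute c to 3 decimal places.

Σ(b_i − a_i)² = 19·9² + 35·2² = 1679.
c = 2t² / 1679 = 2·133² / 1679 = 21.0709.

21.071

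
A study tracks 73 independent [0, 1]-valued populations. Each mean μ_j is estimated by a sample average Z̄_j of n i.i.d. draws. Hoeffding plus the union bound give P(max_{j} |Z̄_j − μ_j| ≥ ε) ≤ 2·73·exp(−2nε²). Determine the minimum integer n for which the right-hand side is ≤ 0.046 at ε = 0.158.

162

Need 2·73·exp(−2nε²) ≤ 0.046, i.e. exp(−2nε²) ≤ 0.046/146.
So 2nε² ≥ ln(146/0.046) = 8.062721.
Hence n ≥ 8.062721/(2·0.158²) = 161.487.
The smallest integer n is 162.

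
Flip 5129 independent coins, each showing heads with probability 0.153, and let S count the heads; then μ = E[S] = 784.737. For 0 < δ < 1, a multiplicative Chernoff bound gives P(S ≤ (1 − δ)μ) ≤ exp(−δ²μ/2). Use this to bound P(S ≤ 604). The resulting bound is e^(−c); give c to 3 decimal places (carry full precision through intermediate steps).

Write 604 = (1 − δ)μ, so δ = 1 − 604/784.737 = 0.2303154…
Then the exponent is δ²μ/2 = (μ − 604)²/(2μ) = 20.813255.

20.813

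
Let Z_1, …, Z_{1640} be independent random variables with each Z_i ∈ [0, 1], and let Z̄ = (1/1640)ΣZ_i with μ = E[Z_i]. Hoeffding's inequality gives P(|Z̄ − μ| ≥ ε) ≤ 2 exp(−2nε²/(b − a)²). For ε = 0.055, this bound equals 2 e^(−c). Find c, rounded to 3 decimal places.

c = 2nε²/(b − a)² = 2·1640·0.055² / 1² = 9.9220.

9.922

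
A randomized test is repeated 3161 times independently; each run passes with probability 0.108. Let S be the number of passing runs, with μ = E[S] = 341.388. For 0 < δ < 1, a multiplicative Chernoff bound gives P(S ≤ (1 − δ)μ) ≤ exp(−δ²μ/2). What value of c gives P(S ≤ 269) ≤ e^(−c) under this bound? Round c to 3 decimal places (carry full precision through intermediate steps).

7.675

Write 269 = (1 − δ)μ, so δ = 1 − 269/341.388 = 0.2120403…
Then the exponent is δ²μ/2 = (μ − 269)²/(2μ) = 7.674585.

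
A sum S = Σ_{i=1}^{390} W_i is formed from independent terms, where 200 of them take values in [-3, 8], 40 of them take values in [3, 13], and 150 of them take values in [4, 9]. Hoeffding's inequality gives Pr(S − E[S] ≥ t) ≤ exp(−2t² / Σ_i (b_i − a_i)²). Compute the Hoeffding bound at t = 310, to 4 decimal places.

Σ(b_i − a_i)² = 200·11² + 40·10² + 150·5² = 31950.
Exponent = 2·310² / 31950 = 6.01565.
Bound = exp(−6.01565) = 0.00244.

0.0024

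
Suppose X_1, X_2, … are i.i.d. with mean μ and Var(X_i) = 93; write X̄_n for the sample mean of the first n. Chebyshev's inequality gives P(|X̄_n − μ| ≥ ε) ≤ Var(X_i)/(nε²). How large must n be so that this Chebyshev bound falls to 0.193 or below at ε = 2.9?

Require 93/(n·2.9²) ≤ 0.193, i.e. n ≥ 93/(0.193·2.9²) = 57.297.
The smallest integer n is 58.

58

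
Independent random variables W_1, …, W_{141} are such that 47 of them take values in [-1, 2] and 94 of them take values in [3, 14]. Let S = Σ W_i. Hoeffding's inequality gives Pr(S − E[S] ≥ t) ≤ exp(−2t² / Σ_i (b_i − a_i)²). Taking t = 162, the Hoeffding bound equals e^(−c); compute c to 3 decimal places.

4.449

Σ(b_i − a_i)² = 47·3² + 94·11² = 11797.
c = 2t² / 11797 = 2·162² / 11797 = 4.4493.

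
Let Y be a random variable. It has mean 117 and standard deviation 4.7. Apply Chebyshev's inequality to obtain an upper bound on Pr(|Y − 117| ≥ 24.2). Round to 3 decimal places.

Chebyshev: Pr(|Y − μ| ≥ t) ≤ Var(Y)/t².
Var(Y) = σ² = 4.7² = 22.09.
Bound = 22.09 / 585.64 = 0.0377.

0.038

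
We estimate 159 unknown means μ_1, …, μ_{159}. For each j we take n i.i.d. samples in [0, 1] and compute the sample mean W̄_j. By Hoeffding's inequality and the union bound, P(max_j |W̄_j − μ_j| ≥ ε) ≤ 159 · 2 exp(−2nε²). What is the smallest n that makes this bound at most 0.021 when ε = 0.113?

Need 2·159·exp(−2nε²) ≤ 0.021, i.e. exp(−2nε²) ≤ 0.021/318.
So 2nε² ≥ ln(318/0.021) = 9.625284.
Hence n ≥ 9.625284/(2·0.113²) = 376.900.
The smallest integer n is 377.

377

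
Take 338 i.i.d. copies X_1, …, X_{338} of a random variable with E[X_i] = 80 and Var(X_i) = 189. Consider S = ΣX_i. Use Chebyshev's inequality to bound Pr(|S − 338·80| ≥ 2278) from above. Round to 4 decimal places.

Var(S) = n·Var(X_i) = 338·189 = 63882.
Chebyshev: Pr(|S − 338·80| ≥ 2278) ≤ Var(S)/2278² = 63882/5189284 = 0.0123.

0.0123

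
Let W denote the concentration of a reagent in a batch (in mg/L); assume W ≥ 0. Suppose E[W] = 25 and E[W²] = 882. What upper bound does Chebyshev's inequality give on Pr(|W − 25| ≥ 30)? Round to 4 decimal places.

Var(W) = E[W²] − (E[W])² = 882 − 625 = 257.
Chebyshev's inequality: Pr(|W − μ| ≥ t) ≤ Var(W)/t² = 257/900 = 0.2856.

0.2856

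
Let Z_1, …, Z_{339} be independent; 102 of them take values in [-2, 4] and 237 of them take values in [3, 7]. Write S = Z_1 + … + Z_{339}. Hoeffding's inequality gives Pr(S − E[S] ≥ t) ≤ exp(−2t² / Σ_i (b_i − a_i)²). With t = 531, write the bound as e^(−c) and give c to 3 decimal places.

75.552

Σ(b_i − a_i)² = 102·6² + 237·4² = 7464.
c = 2t² / 7464 = 2·531² / 7464 = 75.5523.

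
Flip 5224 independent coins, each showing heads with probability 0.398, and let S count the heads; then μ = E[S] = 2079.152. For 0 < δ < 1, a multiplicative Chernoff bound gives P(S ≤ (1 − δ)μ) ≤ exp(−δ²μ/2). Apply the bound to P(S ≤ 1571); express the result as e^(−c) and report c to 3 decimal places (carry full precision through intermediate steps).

Write 1571 = (1 − δ)μ, so δ = 1 − 1571/2079.152 = 0.2444035…
Then the exponent is δ²μ/2 = (μ − 1571)²/(2μ) = 62.097061.

62.097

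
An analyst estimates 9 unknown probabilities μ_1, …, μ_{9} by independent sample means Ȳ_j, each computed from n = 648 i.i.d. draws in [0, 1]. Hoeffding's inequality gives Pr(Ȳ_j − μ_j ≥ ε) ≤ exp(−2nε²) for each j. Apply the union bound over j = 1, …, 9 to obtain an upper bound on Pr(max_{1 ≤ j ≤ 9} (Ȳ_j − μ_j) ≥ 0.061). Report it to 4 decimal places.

Per-experiment Hoeffding bound: exp(−2·648·0.061²) = exp(−4.82242) = 0.0080473.
Union bound over 9 events: 9·0.0080473 = 0.07243.

0.0724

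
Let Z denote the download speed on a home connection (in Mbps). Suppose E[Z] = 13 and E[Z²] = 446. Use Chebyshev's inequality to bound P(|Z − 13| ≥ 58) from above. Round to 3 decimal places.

Var(Z) = E[Z²] − (E[Z])² = 446 − 169 = 277.
Chebyshev's inequality: P(|Z − μ| ≥ t) ≤ Var(Z)/t² = 277/3364 = 0.0823.

0.082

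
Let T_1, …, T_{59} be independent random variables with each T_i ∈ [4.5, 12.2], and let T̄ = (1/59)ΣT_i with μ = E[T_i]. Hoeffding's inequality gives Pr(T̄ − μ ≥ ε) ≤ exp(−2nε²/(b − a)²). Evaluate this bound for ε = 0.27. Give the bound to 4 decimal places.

Exponent: 2nε²/(b − a)² = 2·59·0.27² / 7.7² = 0.14509.
Bound = exp(−0.14509) = 0.86495.

0.8649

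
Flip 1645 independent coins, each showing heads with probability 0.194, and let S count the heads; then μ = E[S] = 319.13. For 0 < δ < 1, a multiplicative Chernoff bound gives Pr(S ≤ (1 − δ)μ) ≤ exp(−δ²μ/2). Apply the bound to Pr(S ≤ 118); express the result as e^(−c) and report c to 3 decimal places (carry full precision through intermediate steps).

Write 118 = (1 − δ)μ, so δ = 1 − 118/319.13 = 0.6302447…
Then the exponent is δ²μ/2 = (μ − 118)²/(2μ) = 63.380561.

63.381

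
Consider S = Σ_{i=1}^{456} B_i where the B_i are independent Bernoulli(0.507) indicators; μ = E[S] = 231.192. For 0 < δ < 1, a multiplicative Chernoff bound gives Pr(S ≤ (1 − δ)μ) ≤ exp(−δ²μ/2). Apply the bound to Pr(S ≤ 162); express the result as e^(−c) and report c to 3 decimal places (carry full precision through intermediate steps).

10.354

Write 162 = (1 − δ)μ, so δ = 1 − 162/231.192 = 0.2992837…
Then the exponent is δ²μ/2 = (μ − 162)²/(2μ) = 10.354019.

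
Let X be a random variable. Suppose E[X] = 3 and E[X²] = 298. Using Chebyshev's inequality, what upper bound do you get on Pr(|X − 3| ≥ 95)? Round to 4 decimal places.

0.0320

Var(X) = E[X²] − (E[X])² = 298 − 9 = 289.
Chebyshev's inequality: Pr(|X − μ| ≥ t) ≤ Var(X)/t² = 289/9025 = 0.0320.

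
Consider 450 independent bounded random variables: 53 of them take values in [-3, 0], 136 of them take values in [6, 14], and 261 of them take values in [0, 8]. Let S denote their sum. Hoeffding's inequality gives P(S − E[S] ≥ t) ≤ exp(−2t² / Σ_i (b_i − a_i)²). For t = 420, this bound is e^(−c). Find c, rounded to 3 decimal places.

13.630

Σ(b_i − a_i)² = 53·3² + 136·8² + 261·8² = 25885.
c = 2t² / 25885 = 2·420² / 25885 = 13.6295.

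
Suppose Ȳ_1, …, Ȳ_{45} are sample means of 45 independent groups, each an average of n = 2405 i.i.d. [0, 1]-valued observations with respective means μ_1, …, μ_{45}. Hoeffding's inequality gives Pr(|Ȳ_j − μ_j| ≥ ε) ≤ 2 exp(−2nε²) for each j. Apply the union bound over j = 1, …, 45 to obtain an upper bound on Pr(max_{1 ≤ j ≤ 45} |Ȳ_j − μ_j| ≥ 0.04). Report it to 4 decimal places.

0.0409

Per-experiment Hoeffding bound: 2·exp(−2·2405·0.04²) = 2·exp(−7.69600) = 0.00090928.
Union bound over 45 events: 45·0.00090928 = 0.04092.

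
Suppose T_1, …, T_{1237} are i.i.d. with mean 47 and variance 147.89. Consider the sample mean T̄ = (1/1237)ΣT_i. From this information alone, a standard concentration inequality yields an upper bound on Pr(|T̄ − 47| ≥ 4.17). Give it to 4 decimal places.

0.0069

With mean and variance of each term known, Chebyshev's inequality bounds the deviation of the sum (or sample mean).
Var(T̄) = Var(T_i)/n = 147.89/1237 = 0.11956.
Chebyshev: Pr(|T̄ − 47| ≥ 4.17) ≤ Var(T̄)/(4.17)² = 147.89/(1237·4.17²) = 0.0069.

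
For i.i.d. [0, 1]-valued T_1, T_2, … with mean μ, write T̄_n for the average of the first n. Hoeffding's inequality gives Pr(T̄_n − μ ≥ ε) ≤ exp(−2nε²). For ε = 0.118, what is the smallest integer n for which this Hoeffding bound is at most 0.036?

Require exp(−2nε²) ≤ 0.036, i.e. 2nε² ≥ ln(1/0.036) = 3.324236.
So n ≥ 3.324236 / (2·0.118²) = 119.371.
The smallest integer n is 120.

120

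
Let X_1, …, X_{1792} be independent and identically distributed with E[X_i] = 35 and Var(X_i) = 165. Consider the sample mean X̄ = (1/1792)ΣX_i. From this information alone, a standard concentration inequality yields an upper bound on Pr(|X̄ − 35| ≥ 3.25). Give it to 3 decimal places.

With mean and variance of each term known, Chebyshev's inequality bounds the deviation of the sum (or sample mean).
Var(X̄) = Var(X_i)/n = 165/1792 = 0.092076.
Chebyshev: Pr(|X̄ − 35| ≥ 3.25) ≤ Var(X̄)/(3.25)² = 165/(1792·3.25²) = 0.0087.

0.009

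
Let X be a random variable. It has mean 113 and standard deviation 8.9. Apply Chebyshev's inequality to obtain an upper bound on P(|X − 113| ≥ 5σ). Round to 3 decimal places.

0.040

Chebyshev: P(|X − μ| ≥ t) ≤ Var(X)/t².
Var(X) = σ² = 8.9² = 79.21.
t = 5·8.9 = 44.5.
Bound = 79.21 / 1980.25 = 0.0400.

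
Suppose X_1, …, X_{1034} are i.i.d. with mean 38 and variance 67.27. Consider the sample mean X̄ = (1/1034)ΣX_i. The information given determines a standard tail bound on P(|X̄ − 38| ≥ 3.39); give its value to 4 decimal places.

With mean and variance of each term known, Chebyshev's inequality bounds the deviation of the sum (or sample mean).
Var(X̄) = Var(X_i)/n = 67.27/1034 = 0.065058.
Chebyshev: P(|X̄ − 38| ≥ 3.39) ≤ Var(X̄)/(3.39)² = 67.27/(1034·3.39²) = 0.0057.

0.0057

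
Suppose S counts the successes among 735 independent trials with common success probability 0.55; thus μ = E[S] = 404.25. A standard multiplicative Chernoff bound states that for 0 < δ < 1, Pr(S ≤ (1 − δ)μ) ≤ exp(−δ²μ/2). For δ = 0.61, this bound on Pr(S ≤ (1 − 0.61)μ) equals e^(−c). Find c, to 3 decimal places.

c = δ²μ/2 = 0.61²·404.25/2 = 75.2107.

75.211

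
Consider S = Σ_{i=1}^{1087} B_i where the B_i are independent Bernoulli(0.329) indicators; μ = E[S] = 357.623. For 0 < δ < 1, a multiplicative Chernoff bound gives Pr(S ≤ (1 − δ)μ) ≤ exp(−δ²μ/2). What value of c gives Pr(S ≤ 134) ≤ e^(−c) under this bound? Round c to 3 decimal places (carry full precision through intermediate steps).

69.916

Write 134 = (1 − δ)μ, so δ = 1 − 134/357.623 = 0.6253037…
Then the exponent is δ²μ/2 = (μ − 134)²/(2μ) = 69.916149.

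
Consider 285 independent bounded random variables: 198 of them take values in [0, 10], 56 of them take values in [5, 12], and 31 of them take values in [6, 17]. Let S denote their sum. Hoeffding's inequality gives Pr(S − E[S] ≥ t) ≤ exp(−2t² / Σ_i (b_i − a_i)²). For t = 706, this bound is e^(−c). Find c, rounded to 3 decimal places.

37.911

Σ(b_i − a_i)² = 198·10² + 56·7² + 31·11² = 26295.
c = 2t² / 26295 = 2·706² / 26295 = 37.9111.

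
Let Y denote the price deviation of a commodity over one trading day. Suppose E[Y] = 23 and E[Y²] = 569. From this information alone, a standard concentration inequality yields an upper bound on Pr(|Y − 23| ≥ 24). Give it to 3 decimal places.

0.069

The first two moments determine the variance, so Chebyshev's inequality is the sharpest standard bound available.
Var(Y) = E[Y²] − (E[Y])² = 569 − 529 = 40.
Chebyshev's inequality: Pr(|Y − μ| ≥ t) ≤ Var(Y)/t² = 40/576 = 0.0694.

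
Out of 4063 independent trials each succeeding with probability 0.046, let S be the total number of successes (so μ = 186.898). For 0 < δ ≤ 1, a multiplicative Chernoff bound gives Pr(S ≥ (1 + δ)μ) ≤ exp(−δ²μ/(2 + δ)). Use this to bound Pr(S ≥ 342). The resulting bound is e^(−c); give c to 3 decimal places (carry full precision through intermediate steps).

Write 342 = (1 + δ)μ, so δ = 342/186.898 − 1 = 0.8298751…
Then the exponent is δ²μ/(2 + δ) = (342 − μ)² / (μ·(2 + δ)) = 45.484442.

45.484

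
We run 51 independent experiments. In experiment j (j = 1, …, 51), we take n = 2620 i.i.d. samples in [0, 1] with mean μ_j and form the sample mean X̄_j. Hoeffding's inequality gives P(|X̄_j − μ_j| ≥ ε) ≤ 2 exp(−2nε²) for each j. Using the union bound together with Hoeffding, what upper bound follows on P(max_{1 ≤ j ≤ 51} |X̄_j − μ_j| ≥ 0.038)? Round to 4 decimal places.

Per-experiment Hoeffding bound: 2·exp(−2·2620·0.038²) = 2·exp(−7.56656) = 0.0010349.
Union bound over 51 events: 51·0.0010349 = 0.05278.

0.0528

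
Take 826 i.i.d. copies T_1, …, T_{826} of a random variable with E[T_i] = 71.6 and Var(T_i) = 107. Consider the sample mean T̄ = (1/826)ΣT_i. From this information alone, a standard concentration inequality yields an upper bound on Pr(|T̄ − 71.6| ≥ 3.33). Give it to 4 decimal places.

0.0117

With mean and variance of each term known, Chebyshev's inequality bounds the deviation of the sum (or sample mean).
Var(T̄) = Var(T_i)/n = 107/826 = 0.12954.
Chebyshev: Pr(|T̄ − 71.6| ≥ 3.33) ≤ Var(T̄)/(3.33)² = 107/(826·3.33²) = 0.0117.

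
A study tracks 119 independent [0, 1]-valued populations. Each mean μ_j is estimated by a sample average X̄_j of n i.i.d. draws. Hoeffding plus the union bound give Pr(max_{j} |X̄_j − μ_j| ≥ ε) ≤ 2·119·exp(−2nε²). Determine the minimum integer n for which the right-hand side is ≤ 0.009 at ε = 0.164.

Need 2·119·exp(−2nε²) ≤ 0.009, i.e. exp(−2nε²) ≤ 0.009/238.
So 2nε² ≥ ln(238/0.009) = 10.182801.
Hence n ≥ 10.182801/(2·0.164²) = 189.300.
The smallest integer n is 190.

190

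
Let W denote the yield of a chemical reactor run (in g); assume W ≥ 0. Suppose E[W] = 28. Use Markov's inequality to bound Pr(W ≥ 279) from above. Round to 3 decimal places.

0.100

Markov's inequality: for a non-negative random variable, Pr(W ≥ a) ≤ E[W]/a.
Here E[W] = 28 and a = 279, so the bound is 28/279 = 0.1004.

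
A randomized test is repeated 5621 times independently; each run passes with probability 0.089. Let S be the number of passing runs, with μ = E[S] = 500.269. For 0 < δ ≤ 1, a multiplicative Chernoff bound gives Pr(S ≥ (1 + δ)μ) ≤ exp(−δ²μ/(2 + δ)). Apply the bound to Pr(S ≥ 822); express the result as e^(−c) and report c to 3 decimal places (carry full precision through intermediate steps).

78.283

Write 822 = (1 + δ)μ, so δ = 822/500.269 − 1 = 0.643116…
Then the exponent is δ²μ/(2 + δ) = (822 − μ)² / (μ·(2 + δ)) = 78.282737.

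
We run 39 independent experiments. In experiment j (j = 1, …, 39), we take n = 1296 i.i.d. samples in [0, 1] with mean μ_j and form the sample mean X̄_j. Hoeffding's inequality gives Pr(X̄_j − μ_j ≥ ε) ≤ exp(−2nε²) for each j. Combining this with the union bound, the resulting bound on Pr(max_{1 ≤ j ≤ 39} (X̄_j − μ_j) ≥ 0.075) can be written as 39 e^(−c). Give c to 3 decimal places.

14.580

Union bound over the 39 events: Pr(max_{1 ≤ j ≤ 39} (X̄_j − μ_j) ≥ 0.075) ≤ 39·exp(−2nε²) = 39 exp(−2·1296·0.075²).
So c = 2·1296·0.075² = 14.5800.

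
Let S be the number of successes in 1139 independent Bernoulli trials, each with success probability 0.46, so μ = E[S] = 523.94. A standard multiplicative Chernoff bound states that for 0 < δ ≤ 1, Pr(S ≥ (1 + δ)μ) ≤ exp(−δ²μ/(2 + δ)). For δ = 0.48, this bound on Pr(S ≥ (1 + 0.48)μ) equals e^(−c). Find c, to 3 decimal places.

c = δ²μ/(2 + δ) = 0.48²·523.94/(2 + 0.48) = 48.6757.

48.676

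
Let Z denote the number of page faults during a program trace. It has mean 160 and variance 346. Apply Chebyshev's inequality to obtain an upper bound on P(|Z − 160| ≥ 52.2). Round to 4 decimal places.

0.1270

Chebyshev: P(|Z − μ| ≥ t) ≤ Var(Z)/t².
Bound = 346 / 2724.84 = 0.1270.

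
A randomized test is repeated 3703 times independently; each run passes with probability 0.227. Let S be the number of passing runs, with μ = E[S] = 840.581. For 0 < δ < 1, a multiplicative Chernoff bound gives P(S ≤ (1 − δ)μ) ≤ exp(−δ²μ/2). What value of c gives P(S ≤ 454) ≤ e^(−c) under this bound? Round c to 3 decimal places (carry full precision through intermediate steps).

Write 454 = (1 − δ)μ, so δ = 1 − 454/840.581 = 0.4598974…
Then the exponent is δ²μ/2 = (μ − 454)²/(2μ) = 88.893795.

88.894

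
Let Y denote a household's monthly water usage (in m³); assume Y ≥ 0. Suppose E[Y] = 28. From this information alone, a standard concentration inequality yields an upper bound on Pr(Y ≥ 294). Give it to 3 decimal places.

Only the mean of a non-negative variable is known, so Markov's inequality is the applicable tail bound.
Markov's inequality: for a non-negative random variable, Pr(Y ≥ a) ≤ E[Y]/a.
Here E[Y] = 28 and a = 294, so the bound is 28/294 = 0.0952.

0.095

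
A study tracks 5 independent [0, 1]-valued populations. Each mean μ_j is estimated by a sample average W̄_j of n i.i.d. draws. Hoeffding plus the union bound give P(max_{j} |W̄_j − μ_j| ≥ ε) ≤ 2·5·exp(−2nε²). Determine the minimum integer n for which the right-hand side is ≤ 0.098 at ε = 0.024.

Need 2·5·exp(−2nε²) ≤ 0.098, i.e. exp(−2nε²) ≤ 0.098/10.
So 2nε² ≥ ln(10/0.098) = 4.625373.
Hence n ≥ 4.625373/(2·0.024²) = 4015.081.
The smallest integer n is 4016.

4016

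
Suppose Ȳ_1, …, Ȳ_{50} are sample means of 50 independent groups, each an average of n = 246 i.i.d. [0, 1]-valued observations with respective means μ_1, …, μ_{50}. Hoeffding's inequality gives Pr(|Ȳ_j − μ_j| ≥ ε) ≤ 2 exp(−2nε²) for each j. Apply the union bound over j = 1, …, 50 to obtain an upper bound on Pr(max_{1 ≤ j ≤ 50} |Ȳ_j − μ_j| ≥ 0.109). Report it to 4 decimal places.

Per-experiment Hoeffding bound: 2·exp(−2·246·0.109²) = 2·exp(−5.84545) = 0.0057861.
Union bound over 50 events: 50·0.0057861 = 0.28930.

0.2893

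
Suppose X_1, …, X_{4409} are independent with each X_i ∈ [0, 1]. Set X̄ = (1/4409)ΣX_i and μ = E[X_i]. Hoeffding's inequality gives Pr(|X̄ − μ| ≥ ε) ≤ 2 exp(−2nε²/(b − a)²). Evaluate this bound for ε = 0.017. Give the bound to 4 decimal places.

0.1564

Exponent: 2nε²/(b − a)² = 2·4409·0.017² / 1² = 2.54840.
Bound = 2·exp(−2.54840) = 0.15641.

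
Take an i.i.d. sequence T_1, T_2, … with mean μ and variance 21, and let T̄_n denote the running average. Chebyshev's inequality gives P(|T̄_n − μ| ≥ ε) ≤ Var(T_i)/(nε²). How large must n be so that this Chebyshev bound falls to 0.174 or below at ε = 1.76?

Require 21/(n·1.76²) ≤ 0.174, i.e. n ≥ 21/(0.174·1.76²) = 38.962.
The smallest integer n is 39.

39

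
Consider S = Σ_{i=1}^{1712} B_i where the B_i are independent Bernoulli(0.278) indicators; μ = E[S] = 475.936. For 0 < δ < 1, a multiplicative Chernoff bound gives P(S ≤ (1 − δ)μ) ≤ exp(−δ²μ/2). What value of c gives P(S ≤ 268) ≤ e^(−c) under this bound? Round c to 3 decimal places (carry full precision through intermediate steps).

45.424

Write 268 = (1 − δ)μ, so δ = 1 − 268/475.936 = 0.4368991…
Then the exponent is δ²μ/2 = (μ − 268)²/(2μ) = 45.423523.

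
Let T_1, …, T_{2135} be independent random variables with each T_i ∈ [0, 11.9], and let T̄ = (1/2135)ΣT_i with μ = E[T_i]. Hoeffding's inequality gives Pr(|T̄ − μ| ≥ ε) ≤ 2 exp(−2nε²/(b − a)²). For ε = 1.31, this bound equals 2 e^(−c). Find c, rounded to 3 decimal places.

c = 2nε²/(b − a)² = 2·2135·1.31² / 11.9² = 51.7460.

51.746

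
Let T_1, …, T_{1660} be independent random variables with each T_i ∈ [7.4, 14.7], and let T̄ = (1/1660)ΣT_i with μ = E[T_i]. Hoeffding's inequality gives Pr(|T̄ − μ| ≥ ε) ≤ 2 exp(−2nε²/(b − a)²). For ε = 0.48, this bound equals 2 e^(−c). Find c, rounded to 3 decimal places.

14.354

c = 2nε²/(b − a)² = 2·1660·0.48² / 7.3² = 14.3541.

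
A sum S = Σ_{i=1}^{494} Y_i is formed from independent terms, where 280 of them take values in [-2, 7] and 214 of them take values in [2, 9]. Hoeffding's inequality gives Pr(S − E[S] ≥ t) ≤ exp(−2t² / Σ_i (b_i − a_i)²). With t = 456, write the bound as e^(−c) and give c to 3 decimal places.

12.539

Σ(b_i − a_i)² = 280·9² + 214·7² = 33166.
c = 2t² / 33166 = 2·456² / 33166 = 12.5391.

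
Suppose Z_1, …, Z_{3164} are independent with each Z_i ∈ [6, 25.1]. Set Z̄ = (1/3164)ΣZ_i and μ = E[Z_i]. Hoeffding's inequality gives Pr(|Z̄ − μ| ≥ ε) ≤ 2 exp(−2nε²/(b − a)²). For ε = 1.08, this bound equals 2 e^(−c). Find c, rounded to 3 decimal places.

c = 2nε²/(b − a)² = 2·3164·1.08² / 19.1² = 20.2324.

20.232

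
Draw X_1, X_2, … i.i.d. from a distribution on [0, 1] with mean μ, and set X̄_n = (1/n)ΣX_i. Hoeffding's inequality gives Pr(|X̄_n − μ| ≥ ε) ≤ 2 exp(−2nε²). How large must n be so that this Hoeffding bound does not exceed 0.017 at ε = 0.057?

734

Require 2·exp(−2nε²) ≤ 0.017, i.e. 2nε² ≥ ln(2/0.017) = 4.767689.
So n ≥ 4.767689 / (2·0.057²) = 733.716.
The smallest integer n is 734.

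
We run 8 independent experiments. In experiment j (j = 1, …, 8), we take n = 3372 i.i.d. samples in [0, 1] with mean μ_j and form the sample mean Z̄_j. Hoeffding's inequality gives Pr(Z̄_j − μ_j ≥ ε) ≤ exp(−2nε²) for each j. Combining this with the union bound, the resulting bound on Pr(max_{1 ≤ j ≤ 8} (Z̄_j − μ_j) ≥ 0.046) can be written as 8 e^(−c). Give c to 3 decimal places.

Union bound over the 8 events: Pr(max_{1 ≤ j ≤ 8} (Z̄_j − μ_j) ≥ 0.046) ≤ 8·exp(−2nε²) = 8 exp(−2·3372·0.046²).
So c = 2·3372·0.046² = 14.2703.

14.270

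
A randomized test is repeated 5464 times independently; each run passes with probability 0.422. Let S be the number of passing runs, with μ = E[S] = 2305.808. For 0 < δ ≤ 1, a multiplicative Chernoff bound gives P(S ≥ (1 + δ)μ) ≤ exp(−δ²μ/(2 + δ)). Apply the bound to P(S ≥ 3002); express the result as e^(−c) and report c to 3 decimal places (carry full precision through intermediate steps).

Write 3002 = (1 + δ)μ, so δ = 3002/2305.808 − 1 = 0.3019297…
Then the exponent is δ²μ/(2 + δ) = (3002 − μ)² / (μ·(2 + δ)) = 91.315153.

91.315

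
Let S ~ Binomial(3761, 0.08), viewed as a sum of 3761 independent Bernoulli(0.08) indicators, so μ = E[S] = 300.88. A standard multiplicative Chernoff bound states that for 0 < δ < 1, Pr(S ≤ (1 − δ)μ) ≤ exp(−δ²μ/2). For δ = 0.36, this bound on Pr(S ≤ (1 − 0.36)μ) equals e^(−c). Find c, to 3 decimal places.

c = δ²μ/2 = 0.36²·300.88/2 = 19.4970.

19.497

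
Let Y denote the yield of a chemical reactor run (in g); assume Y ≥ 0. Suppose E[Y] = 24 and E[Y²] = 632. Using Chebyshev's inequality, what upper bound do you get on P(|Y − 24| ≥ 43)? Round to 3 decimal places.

0.030

Var(Y) = E[Y²] − (E[Y])² = 632 − 576 = 56.
Chebyshev's inequality: P(|Y − μ| ≥ t) ≤ Var(Y)/t² = 56/1849 = 0.0303.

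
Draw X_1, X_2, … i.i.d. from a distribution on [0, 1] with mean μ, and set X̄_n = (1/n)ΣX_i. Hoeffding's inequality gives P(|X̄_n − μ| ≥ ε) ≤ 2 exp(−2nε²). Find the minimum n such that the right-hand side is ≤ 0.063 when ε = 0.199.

Require 2·exp(−2nε²) ≤ 0.063, i.e. 2nε² ≥ ln(2/0.063) = 3.457768.
So n ≥ 3.457768 / (2·0.199²) = 43.658.
The smallest integer n is 44.

44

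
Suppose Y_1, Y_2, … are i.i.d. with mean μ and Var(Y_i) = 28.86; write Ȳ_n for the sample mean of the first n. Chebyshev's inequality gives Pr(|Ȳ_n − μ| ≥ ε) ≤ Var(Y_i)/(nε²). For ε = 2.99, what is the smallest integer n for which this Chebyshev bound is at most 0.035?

93

Require 28.86/(n·2.99²) ≤ 0.035, i.e. n ≥ 28.86/(0.035·2.99²) = 92.233.
The smallest integer n is 93.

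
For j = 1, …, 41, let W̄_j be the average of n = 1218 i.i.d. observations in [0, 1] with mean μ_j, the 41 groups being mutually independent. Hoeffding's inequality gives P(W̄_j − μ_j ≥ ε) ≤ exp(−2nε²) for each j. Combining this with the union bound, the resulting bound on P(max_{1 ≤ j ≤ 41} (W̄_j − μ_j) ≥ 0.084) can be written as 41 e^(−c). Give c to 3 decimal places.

17.188

Union bound over the 41 events: P(max_{1 ≤ j ≤ 41} (W̄_j − μ_j) ≥ 0.084) ≤ 41·exp(−2nε²) = 41 exp(−2·1218·0.084²).
So c = 2·1218·0.084² = 17.1884.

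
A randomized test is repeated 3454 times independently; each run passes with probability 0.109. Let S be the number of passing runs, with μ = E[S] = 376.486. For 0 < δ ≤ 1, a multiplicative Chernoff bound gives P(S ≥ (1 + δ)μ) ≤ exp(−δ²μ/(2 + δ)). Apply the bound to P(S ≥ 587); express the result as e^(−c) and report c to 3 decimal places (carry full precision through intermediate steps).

Write 587 = (1 + δ)μ, so δ = 587/376.486 − 1 = 0.5591549…
Then the exponent is δ²μ/(2 + δ) = (587 − μ)² / (μ·(2 + δ)) = 45.995629.

45.996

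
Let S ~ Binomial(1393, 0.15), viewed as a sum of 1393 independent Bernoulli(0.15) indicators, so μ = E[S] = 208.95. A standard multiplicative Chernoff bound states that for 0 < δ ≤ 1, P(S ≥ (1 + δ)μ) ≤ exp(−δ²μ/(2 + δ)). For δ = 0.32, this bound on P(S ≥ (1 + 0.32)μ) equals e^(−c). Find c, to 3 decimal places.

c = δ²μ/(2 + δ) = 0.32²·208.95/(2 + 0.32) = 9.2226.

9.223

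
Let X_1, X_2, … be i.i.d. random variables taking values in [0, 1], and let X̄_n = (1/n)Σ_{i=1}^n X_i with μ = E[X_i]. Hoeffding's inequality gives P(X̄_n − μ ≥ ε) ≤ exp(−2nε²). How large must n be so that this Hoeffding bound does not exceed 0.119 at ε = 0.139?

56

Require exp(−2nε²) ≤ 0.119, i.e. 2nε² ≥ ln(1/0.119) = 2.128632.
So n ≥ 2.128632 / (2·0.139²) = 55.086.
The smallest integer n is 56.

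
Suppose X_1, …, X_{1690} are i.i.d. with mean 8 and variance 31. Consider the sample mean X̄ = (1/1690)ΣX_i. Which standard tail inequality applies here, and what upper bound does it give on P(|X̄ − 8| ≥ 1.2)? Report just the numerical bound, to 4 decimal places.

0.0127

With mean and variance of each term known, Chebyshev's inequality bounds the deviation of the sum (or sample mean).
Var(X̄) = Var(X_i)/n = 31/1690 = 0.018343.
Chebyshev: P(|X̄ − 8| ≥ 1.2) ≤ Var(X̄)/(1.2)² = 31/(1690·1.2²) = 0.0127.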